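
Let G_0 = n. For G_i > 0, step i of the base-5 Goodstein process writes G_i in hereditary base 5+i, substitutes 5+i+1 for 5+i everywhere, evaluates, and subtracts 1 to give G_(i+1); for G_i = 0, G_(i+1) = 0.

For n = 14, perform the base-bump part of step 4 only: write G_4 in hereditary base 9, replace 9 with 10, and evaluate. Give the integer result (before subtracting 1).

20

G_0=14  [base 5] 2·5 + 4  →[5↦6]→  2·6 + 4 = 16  −1 ⇒ G_1=15
G_1=15  [base 6] 2·6 + 3  →[6↦7]→  2·7 + 3 = 17  −1 ⇒ G_2=16
G_2=16  [base 7] 2·7 + 2  →[7↦8]→  2·8 + 2 = 18  −1 ⇒ G_3=17
G_3=17  [base 8] 2·8 + 1  →[8↦9]→  2·9 + 1 = 19  −1 ⇒ G_4=18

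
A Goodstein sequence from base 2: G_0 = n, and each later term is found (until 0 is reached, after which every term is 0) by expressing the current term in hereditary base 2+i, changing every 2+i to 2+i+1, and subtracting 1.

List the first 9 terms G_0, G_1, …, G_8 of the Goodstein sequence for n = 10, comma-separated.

10, 83, 1025, 15625, 279935, 4215754, 84073323, 1937434592, 50000555551

G_0 = 10. HB_2(10) = 2^(2 + 1) + 2. Bump = 84. G_1 = 83.
G_1 = 83. HB_3(83) = 3^(3 + 1) + 2. Bump = 1026. G_2 = 1025.
G_2 = 1025. HB_4(1025) = 4^(4 + 1) + 1. Bump = 15626. G_3 = 15625.
G_3 = 15625. HB_5(15625) = 5^(5 + 1). Bump = 279936. G_4 = 279935.
G_4 = 279935. HB_6(279935) = 5·6^6 + 5·6^5 + 5·6^4 + 5·6^3 + 5·6^2 + 5·6 + 5. Bump = 4215755. G_5 = 4215754.
G_5 = 4215754. HB_7(4215754) = 5·7^7 + 5·7^5 + 5·7^4 + 5·7^3 + 5·7^2 + 5·7 + 4. Bump = 84073324. G_6 = 84073323.
G_6 = 84073323. HB_8(84073323) = 5·8^8 + 5·8^5 + 5·8^4 + 5·8^3 + 5·8^2 + 5·8 + 3. Bump = 1937434593. G_7 = 1937434592.
G_7 = 1937434592. HB_9(1937434592) = 5·9^9 + 5·9^5 + 5·9^4 + 5·9^3 + 5·9^2 + 5·9 + 2. Bump = 50000555552. G_8 = 50000555551.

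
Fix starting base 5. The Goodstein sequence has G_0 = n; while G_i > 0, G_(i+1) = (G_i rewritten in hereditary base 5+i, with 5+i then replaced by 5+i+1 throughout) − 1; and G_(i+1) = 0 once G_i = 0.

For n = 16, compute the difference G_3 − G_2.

G_0=16  [base 5] 3·5 + 1  →[5↦6]→  3·6 + 1 = 19  −1 ⇒ G_1=18
G_1=18  [base 6] 3·6  →[6↦7]→  3·7 = 21  −1 ⇒ G_2=20
G_2=20  [base 7] 2·7 + 6  →[7↦8]→  2·8 + 6 = 22  −1 ⇒ G_3=21

1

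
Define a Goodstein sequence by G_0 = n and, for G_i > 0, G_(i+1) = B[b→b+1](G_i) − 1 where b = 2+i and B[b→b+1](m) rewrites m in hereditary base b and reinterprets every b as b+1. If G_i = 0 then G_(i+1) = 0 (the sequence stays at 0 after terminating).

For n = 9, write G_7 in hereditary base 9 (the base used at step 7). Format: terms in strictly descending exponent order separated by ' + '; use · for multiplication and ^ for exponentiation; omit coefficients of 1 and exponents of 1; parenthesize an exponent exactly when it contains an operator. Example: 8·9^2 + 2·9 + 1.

3·9^9 + 3·9^3 + 3·9^2 + 2·9 + 6

i=0: 9 = 2^(2 + 1) + 1 (b=2); 2→3: 3^(3 + 1) + 1 = 82; 82−1 = 81
i=1: 81 = 3^(3 + 1) (b=3); 3→4: 4^(4 + 1) = 1024; 1024−1 = 1023
i=2: 1023 = 3·4^4 + 3·4^3 + 3·4^2 + 3·4 + 3 (b=4); 4→5: 3·5^5 + 3·5^3 + 3·5^2 + 3·5 + 3 = 9843; 9843−1 = 9842
i=3: 9842 = 3·5^5 + 3·5^3 + 3·5^2 + 3·5 + 2 (b=5); 5→6: 3·6^6 + 3·6^3 + 3·6^2 + 3·6 + 2 = 140744; 140744−1 = 140743
i=4: 140743 = 3·6^6 + 3·6^3 + 3·6^2 + 3·6 + 1 (b=6); 6→7: 3·7^7 + 3·7^3 + 3·7^2 + 3·7 + 1 = 2471827; 2471827−1 = 2471826
i=5: 2471826 = 3·7^7 + 3·7^3 + 3·7^2 + 3·7 (b=7); 7→8: 3·8^8 + 3·8^3 + 3·8^2 + 3·8 = 50333400; 50333400−1 = 50333399
i=6: 50333399 = 3·8^8 + 3·8^3 + 3·8^2 + 2·8 + 7 (b=8); 8→9: 3·9^9 + 3·9^3 + 3·9^2 + 2·9 + 7 = 1162263922; 1162263922−1 = 1162263921
i=7: 1162263921 = 3·9^9 + 3·9^3 + 3·9^2 + 2·9 + 6 (b=9); 9→10: 3·10^10 + 3·10^3 + 3·10^2 + 2·10 + 6 = 30000003326; 30000003326−1 = 30000003325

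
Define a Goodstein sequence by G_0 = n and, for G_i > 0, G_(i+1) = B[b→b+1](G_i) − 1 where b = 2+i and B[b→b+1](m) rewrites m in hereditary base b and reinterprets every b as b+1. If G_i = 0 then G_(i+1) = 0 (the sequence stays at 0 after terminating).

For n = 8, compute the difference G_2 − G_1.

step 0: 8 = 2^(2 + 1); sub 3 for 2: 3^(3 + 1); = 81; G_1 = 81−1 = 80
step 1: 80 = 2·3^3 + 2·3^2 + 2·3 + 2; sub 4 for 3: 2·4^4 + 2·4^2 + 2·4 + 2; = 554; G_2 = 554−1 = 553

473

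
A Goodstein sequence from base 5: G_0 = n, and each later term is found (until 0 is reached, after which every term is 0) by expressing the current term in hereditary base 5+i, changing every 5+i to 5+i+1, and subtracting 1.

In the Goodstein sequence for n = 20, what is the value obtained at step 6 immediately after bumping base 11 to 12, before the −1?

step 0: 20 = 4·5; sub 6 for 5: 4·6; = 24; G_1 = 24−1 = 23
step 1: 23 = 3·6 + 5; sub 7 for 6: 3·7 + 5; = 26; G_2 = 26−1 = 25
step 2: 25 = 3·7 + 4; sub 8 for 7: 3·8 + 4; = 28; G_3 = 28−1 = 27
step 3: 27 = 3·8 + 3; sub 9 for 8: 3·9 + 3; = 30; G_4 = 30−1 = 29
step 4: 29 = 3·9 + 2; sub 10 for 9: 3·10 + 2; = 32; G_5 = 32−1 = 31
step 5: 31 = 3·10 + 1; sub 11 for 10: 3·11 + 1; = 34; G_6 = 34−1 = 33
step 6: 33 = 3·11; sub 12 for 11: 3·12; = 36; G_7 = 36−1 = 35

36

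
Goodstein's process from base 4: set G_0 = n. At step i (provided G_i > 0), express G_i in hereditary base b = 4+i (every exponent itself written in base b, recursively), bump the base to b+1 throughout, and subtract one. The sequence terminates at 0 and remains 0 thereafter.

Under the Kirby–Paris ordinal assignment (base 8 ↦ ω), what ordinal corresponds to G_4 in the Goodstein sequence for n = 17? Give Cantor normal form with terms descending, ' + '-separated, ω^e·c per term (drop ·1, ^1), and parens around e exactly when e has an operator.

17 —HB4→ 4^2 + 1 —bump→ 5^2 + 1 = 26 —(−1)→ 25
25 —HB5→ 5^2 —bump→ 6^2 = 36 —(−1)→ 35
35 —HB6→ 5·6 + 5 —bump→ 5·7 + 5 = 40 —(−1)→ 39
39 —HB7→ 5·7 + 4 —bump→ 5·8 + 4 = 44 —(−1)→ 43
43 —HB8→ 5·8 + 3 —bump→ 5·9 + 3 = 48 —(−1)→ 47

ω·5 + 3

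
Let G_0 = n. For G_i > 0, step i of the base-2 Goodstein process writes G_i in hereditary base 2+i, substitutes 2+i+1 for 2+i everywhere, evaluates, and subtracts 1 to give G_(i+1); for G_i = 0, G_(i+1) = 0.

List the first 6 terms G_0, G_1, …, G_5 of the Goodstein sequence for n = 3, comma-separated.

i=0: 3 = 2 + 1 (b=2); 2→3: 3 + 1 = 4; 4−1 = 3
i=1: 3 = 3 (b=3); 3→4: 4 = 4; 4−1 = 3
i=2: 3 = 3 (b=4); 4→5: 3 = 3; 3−1 = 2
i=3: 2 = 2 (b=5); 5→6: 2 = 2; 2−1 = 1
i=4: 1 = 1 (b=6); 6→7: 1 = 1; 1−1 = 0

3, 3, 3, 2, 1, 0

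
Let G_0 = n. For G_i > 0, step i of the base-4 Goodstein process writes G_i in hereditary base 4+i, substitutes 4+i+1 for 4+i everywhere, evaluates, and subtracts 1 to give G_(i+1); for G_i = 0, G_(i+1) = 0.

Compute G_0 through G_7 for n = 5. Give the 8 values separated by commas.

(0) 5|_4 = 4 + 1 ↦ 5 + 1|_5 = 6 ⇒ 5
(1) 5|_5 = 5 ↦ 6|_6 = 6 ⇒ 5
(2) 5|_6 = 5 ↦ 5|_7 = 5 ⇒ 4
(3) 4|_7 = 4 ↦ 4|_8 = 4 ⇒ 3
(4) 3|_8 = 3 ↦ 3|_9 = 3 ⇒ 2
(5) 2|_9 = 2 ↦ 2|_10 = 2 ⇒ 1
(6) 1|_10 = 1 ↦ 1|_11 = 1 ⇒ 0

5, 5, 5, 4, 3, 2, 1, 0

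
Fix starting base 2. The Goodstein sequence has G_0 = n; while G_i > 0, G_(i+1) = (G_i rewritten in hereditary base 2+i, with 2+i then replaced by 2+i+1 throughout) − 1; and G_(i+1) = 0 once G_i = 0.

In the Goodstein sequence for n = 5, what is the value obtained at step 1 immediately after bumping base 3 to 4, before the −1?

[0] 5 ≡ 2^2 + 1 (base 2). Lift 3: 28. −1: 27.
[1] 27 ≡ 3^3 (base 3). Lift 4: 256. −1: 255.

256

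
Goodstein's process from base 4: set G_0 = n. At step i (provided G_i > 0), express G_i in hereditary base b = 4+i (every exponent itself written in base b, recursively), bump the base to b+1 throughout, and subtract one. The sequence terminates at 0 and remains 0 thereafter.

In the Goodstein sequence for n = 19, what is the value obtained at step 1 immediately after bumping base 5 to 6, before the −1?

38

G_0=19  [base 4] 4^2 + 3  →[4↦5]→  5^2 + 3 = 28  −1 ⇒ G_1=27
G_1=27  [base 5] 5^2 + 2  →[5↦6]→  6^2 + 2 = 38  −1 ⇒ G_2=37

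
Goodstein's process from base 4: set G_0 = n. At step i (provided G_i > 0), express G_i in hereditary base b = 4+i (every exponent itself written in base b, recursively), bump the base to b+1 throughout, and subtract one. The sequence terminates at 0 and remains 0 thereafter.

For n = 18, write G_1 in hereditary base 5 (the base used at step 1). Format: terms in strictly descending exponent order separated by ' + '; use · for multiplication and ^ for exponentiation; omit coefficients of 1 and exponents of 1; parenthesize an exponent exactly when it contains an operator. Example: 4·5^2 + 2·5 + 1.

5^2 + 1

[0] 18 ≡ 4^2 + 2 (base 4). Lift 5: 27. −1: 26.
[1] 26 ≡ 5^2 + 1 (base 5). Lift 6: 37. −1: 36.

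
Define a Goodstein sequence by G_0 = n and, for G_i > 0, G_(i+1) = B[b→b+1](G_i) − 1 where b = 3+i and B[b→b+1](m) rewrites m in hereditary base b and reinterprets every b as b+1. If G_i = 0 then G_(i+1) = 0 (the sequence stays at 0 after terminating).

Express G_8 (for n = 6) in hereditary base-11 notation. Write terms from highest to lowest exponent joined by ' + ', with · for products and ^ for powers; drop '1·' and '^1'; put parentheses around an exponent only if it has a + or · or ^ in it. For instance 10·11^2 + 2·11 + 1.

4

G_0 = 6. HB_3(6) = 2·3. Bump = 8. G_1 = 7.
G_1 = 7. HB_4(7) = 4 + 3. Bump = 8. G_2 = 7.
G_2 = 7. HB_5(7) = 5 + 2. Bump = 8. G_3 = 7.
G_3 = 7. HB_6(7) = 6 + 1. Bump = 8. G_4 = 7.
G_4 = 7. HB_7(7) = 7. Bump = 8. G_5 = 7.
G_5 = 7. HB_8(7) = 7. Bump = 7. G_6 = 6.
G_6 = 6. HB_9(6) = 6. Bump = 6. G_7 = 5.
G_7 = 5. HB_10(5) = 5. Bump = 5. G_8 = 4.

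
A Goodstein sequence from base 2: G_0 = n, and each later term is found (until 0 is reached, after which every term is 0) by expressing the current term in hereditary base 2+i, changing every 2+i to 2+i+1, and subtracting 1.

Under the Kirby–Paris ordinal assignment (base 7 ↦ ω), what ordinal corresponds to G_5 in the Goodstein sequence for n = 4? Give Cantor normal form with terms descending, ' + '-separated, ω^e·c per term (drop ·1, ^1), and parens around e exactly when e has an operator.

i=0: 4 = 2^2 (b=2); 2→3: 3^3 = 27; 27−1 = 26
i=1: 26 = 2·3^2 + 2·3 + 2 (b=3); 3→4: 2·4^2 + 2·4 + 2 = 42; 42−1 = 41
i=2: 41 = 2·4^2 + 2·4 + 1 (b=4); 4→5: 2·5^2 + 2·5 + 1 = 61; 61−1 = 60
i=3: 60 = 2·5^2 + 2·5 (b=5); 5→6: 2·6^2 + 2·6 = 84; 84−1 = 83
i=4: 83 = 2·6^2 + 6 + 5 (b=6); 6→7: 2·7^2 + 7 + 5 = 110; 110−1 = 109
i=5: 109 = 2·7^2 + 7 + 4 (b=7); 7→8: 2·8^2 + 8 + 4 = 140; 140−1 = 139

ω^2·2 + ω + 4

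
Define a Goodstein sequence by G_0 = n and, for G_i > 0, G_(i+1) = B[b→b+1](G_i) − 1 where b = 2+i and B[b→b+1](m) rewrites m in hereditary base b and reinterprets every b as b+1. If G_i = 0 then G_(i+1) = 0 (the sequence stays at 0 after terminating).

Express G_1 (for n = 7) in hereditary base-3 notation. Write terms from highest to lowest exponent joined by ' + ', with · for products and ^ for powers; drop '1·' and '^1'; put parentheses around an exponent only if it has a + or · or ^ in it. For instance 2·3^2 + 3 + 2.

3^3 + 3

(0) 7|_2 = 2^2 + 2 + 1 ↦ 3^3 + 3 + 1|_3 = 31 ⇒ 30
(1) 30|_3 = 3^3 + 3 ↦ 4^4 + 4|_4 = 260 ⇒ 259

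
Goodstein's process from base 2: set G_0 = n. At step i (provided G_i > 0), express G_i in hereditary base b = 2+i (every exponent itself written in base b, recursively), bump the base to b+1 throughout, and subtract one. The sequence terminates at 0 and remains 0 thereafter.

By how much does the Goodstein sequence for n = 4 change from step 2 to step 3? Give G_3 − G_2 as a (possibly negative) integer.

19

i=0: 4 = 2^2 (b=2); 2→3: 3^3 = 27; 27−1 = 26
i=1: 26 = 2·3^2 + 2·3 + 2 (b=3); 3→4: 2·4^2 + 2·4 + 2 = 42; 42−1 = 41
i=2: 41 = 2·4^2 + 2·4 + 1 (b=4); 4→5: 2·5^2 + 2·5 + 1 = 61; 61−1 = 60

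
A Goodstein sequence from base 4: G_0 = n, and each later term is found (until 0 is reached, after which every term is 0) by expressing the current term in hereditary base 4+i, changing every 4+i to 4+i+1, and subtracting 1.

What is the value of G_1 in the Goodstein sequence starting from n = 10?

(0) 10|_4 = 2·4 + 2 ↦ 2·5 + 2|_5 = 12 ⇒ 11
(1) 11|_5 = 2·5 + 1 ↦ 2·6 + 1|_6 = 13 ⇒ 12

11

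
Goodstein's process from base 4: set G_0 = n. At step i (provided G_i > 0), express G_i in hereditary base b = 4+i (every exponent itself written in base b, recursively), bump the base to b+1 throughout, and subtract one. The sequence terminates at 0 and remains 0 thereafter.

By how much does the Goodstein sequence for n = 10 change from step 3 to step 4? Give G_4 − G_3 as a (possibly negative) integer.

(0) 10|_4 = 2·4 + 2 ↦ 2·5 + 2|_5 = 12 ⇒ 11
(1) 11|_5 = 2·5 + 1 ↦ 2·6 + 1|_6 = 13 ⇒ 12
(2) 12|_6 = 2·6 ↦ 2·7|_7 = 14 ⇒ 13
(3) 13|_7 = 7 + 6 ↦ 8 + 6|_8 = 14 ⇒ 13

0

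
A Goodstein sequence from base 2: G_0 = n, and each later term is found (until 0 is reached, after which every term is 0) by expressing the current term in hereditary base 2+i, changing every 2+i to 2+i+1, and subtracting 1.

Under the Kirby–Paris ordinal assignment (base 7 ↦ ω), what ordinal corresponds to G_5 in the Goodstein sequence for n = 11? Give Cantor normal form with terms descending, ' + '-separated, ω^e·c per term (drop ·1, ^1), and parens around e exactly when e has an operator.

ω^(ω + 1)

base 2: 11 = 2^(2 + 1) + 2 + 1; at 3: 3^(3 + 1) + 3 + 1 = 85; next = 84
base 3: 84 = 3^(3 + 1) + 3; at 4: 4^(4 + 1) + 4 = 1028; next = 1027
base 4: 1027 = 4^(4 + 1) + 3; at 5: 5^(5 + 1) + 3 = 15628; next = 15627
base 5: 15627 = 5^(5 + 1) + 2; at 6: 6^(6 + 1) + 2 = 279938; next = 279937
base 6: 279937 = 6^(6 + 1) + 1; at 7: 7^(7 + 1) + 1 = 5764802; next = 5764801
base 7: 5764801 = 7^(7 + 1); at 8: 8^(8 + 1) = 134217728; next = 134217727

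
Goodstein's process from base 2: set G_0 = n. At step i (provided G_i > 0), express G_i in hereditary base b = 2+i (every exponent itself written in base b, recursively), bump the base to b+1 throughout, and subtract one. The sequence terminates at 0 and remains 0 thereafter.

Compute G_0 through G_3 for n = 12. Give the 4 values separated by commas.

12, 107, 1065, 15685

base 2: 12 = 2^(2 + 1) + 2^2; at 3: 3^(3 + 1) + 3^3 = 108; next = 107
base 3: 107 = 3^(3 + 1) + 2·3^2 + 2·3 + 2; at 4: 4^(4 + 1) + 2·4^2 + 2·4 + 2 = 1066; next = 1065
base 4: 1065 = 4^(4 + 1) + 2·4^2 + 2·4 + 1; at 5: 5^(5 + 1) + 2·5^2 + 2·5 + 1 = 15686; next = 15685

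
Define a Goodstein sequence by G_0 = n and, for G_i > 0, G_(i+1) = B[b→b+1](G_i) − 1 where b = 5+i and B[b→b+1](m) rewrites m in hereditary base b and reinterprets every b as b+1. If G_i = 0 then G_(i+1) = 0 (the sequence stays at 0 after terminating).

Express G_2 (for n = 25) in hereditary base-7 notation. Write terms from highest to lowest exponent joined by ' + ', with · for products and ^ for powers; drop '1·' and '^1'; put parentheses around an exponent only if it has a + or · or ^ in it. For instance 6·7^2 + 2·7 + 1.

5·7 + 4

[0] 25 ≡ 5^2 (base 5). Lift 6: 36. −1: 35.
[1] 35 ≡ 5·6 + 5 (base 6). Lift 7: 40. −1: 39.
[2] 39 ≡ 5·7 + 4 (base 7). Lift 8: 44. −1: 43.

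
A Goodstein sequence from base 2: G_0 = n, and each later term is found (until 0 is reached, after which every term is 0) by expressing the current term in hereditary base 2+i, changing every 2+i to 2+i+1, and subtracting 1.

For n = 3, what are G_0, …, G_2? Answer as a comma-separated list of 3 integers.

step 0: 3 = 2 + 1; sub 3 for 2: 3 + 1; = 4; G_1 = 4−1 = 3
step 1: 3 = 3; sub 4 for 3: 4; = 4; G_2 = 4−1 = 3

3, 3, 3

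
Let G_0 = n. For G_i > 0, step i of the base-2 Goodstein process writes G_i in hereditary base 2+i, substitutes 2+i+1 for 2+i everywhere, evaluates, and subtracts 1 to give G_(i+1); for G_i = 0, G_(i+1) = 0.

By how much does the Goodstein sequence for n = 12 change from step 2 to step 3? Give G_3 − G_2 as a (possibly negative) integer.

[0] 12 ≡ 2^(2 + 1) + 2^2 (base 2). Lift 3: 108. −1: 107.
[1] 107 ≡ 3^(3 + 1) + 2·3^2 + 2·3 + 2 (base 3). Lift 4: 1066. −1: 1065.
[2] 1065 ≡ 4^(4 + 1) + 2·4^2 + 2·4 + 1 (base 4). Lift 5: 15686. −1: 15685.

14620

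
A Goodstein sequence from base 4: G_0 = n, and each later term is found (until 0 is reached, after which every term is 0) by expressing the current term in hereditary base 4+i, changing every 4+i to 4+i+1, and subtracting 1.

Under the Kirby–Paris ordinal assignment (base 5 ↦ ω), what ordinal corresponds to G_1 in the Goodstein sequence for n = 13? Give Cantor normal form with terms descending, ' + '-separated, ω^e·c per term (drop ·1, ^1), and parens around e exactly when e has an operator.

step 0: 13 = 3·4 + 1; sub 5 for 4: 3·5 + 1; = 16; G_1 = 16−1 = 15
step 1: 15 = 3·5; sub 6 for 5: 3·6; = 18; G_2 = 18−1 = 17

ω·3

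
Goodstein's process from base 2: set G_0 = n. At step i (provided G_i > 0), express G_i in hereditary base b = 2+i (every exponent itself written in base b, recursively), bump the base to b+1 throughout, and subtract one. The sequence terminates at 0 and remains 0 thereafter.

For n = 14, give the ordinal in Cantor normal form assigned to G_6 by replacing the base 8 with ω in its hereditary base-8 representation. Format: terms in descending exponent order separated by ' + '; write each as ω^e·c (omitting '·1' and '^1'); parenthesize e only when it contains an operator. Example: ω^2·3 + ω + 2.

base 2: 14 = 2^(2 + 1) + 2^2 + 2; at 3: 3^(3 + 1) + 3^3 + 3 = 111; next = 110
base 3: 110 = 3^(3 + 1) + 3^3 + 2; at 4: 4^(4 + 1) + 4^4 + 2 = 1282; next = 1281
base 4: 1281 = 4^(4 + 1) + 4^4 + 1; at 5: 5^(5 + 1) + 5^5 + 1 = 18751; next = 18750
base 5: 18750 = 5^(5 + 1) + 5^5; at 6: 6^(6 + 1) + 6^6 = 326592; next = 326591
base 6: 326591 = 6^(6 + 1) + 5·6^5 + 5·6^4 + 5·6^3 + 5·6^2 + 5·6 + 5; at 7: 7^(7 + 1) + 5·7^5 + 5·7^4 + 5·7^3 + 5·7^2 + 5·7 + 5 = 5862841; next = 5862840
base 7: 5862840 = 7^(7 + 1) + 5·7^5 + 5·7^4 + 5·7^3 + 5·7^2 + 5·7 + 4; at 8: 8^(8 + 1) + 5·8^5 + 5·8^4 + 5·8^3 + 5·8^2 + 5·8 + 4 = 134404972; next = 134404971

ω^(ω + 1) + ω^5·5 + ω^4·5 + ω^3·5 + ω^2·5 + ω·5 + 3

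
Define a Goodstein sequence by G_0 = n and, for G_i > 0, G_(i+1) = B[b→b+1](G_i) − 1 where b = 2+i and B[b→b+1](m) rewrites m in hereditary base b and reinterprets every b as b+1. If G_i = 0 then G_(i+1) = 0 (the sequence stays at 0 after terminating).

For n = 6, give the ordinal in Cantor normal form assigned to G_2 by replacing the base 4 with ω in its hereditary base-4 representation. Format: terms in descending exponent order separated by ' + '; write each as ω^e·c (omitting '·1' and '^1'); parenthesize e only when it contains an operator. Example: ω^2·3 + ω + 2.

[0] 6 ≡ 2^2 + 2 (base 2). Lift 3: 30. −1: 29.
[1] 29 ≡ 3^3 + 2 (base 3). Lift 4: 258. −1: 257.
[2] 257 ≡ 4^4 + 1 (base 4). Lift 5: 3126. −1: 3125.

ω^ω + 1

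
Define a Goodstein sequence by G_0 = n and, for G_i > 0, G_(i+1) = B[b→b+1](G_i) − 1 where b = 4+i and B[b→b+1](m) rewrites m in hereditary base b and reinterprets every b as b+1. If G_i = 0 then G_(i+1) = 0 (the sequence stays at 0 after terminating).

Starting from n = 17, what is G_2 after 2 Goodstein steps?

G_0=17  [base 4] 4^2 + 1  →[4↦5]→  5^2 + 1 = 26  −1 ⇒ G_1=25
G_1=25  [base 5] 5^2  →[5↦6]→  6^2 = 36  −1 ⇒ G_2=35

35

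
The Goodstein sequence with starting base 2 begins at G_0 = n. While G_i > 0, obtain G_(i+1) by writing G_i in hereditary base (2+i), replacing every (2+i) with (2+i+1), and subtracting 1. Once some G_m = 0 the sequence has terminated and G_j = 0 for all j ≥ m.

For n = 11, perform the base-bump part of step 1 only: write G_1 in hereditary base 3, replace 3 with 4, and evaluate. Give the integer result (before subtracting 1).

[0] 11 ≡ 2^(2 + 1) + 2 + 1 (base 2). Lift 3: 85. −1: 84.
[1] 84 ≡ 3^(3 + 1) + 3 (base 3). Lift 4: 1028. −1: 1027.

1028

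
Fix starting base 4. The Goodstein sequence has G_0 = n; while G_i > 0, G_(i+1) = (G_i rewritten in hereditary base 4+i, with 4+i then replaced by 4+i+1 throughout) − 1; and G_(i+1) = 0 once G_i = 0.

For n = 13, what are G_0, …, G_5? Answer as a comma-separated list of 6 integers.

13, 15, 17, 18, 19, 20

[0] 13 ≡ 3·4 + 1 (base 4). Lift 5: 16. −1: 15.
[1] 15 ≡ 3·5 (base 5). Lift 6: 18. −1: 17.
[2] 17 ≡ 2·6 + 5 (base 6). Lift 7: 19. −1: 18.
[3] 18 ≡ 2·7 + 4 (base 7). Lift 8: 20. −1: 19.
[4] 19 ≡ 2·8 + 3 (base 8). Lift 9: 21. −1: 20.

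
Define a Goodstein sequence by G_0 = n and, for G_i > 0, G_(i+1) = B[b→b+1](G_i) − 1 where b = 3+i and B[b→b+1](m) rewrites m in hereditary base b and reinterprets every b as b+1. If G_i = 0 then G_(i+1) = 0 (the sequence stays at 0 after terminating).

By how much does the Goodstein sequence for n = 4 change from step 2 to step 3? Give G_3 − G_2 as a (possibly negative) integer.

(0) 4|_3 = 3 + 1 ↦ 4 + 1|_4 = 5 ⇒ 4
(1) 4|_4 = 4 ↦ 5|_5 = 5 ⇒ 4
(2) 4|_5 = 4 ↦ 4|_6 = 4 ⇒ 3

-1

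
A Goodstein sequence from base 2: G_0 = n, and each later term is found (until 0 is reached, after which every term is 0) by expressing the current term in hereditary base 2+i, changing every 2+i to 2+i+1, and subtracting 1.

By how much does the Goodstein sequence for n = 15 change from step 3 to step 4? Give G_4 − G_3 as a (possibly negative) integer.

[0] 15 ≡ 2^(2 + 1) + 2^2 + 2 + 1 (base 2). Lift 3: 112. −1: 111.
[1] 111 ≡ 3^(3 + 1) + 3^3 + 3 (base 3). Lift 4: 1284. −1: 1283.
[2] 1283 ≡ 4^(4 + 1) + 4^4 + 3 (base 4). Lift 5: 18753. −1: 18752.
[3] 18752 ≡ 5^(5 + 1) + 5^5 + 2 (base 5). Lift 6: 326594. −1: 326593.

307841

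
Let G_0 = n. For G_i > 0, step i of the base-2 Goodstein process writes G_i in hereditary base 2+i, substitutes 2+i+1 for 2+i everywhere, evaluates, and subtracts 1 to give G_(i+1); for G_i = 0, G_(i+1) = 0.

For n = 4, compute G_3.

60

4 —HB2→ 2^2 —bump→ 3^3 = 27 —(−1)→ 26
26 —HB3→ 2·3^2 + 2·3 + 2 —bump→ 2·4^2 + 2·4 + 2 = 42 —(−1)→ 41
41 —HB4→ 2·4^2 + 2·4 + 1 —bump→ 2·5^2 + 2·5 + 1 = 61 —(−1)→ 60
60 —HB5→ 2·5^2 + 2·5 —bump→ 2·6^2 + 2·6 = 84 —(−1)→ 83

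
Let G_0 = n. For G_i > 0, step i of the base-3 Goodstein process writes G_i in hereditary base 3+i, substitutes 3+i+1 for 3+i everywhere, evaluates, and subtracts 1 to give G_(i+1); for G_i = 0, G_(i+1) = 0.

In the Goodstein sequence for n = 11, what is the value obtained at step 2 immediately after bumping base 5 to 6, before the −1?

[0] 11 ≡ 3^2 + 2 (base 3). Lift 4: 18. −1: 17.
[1] 17 ≡ 4^2 + 1 (base 4). Lift 5: 26. −1: 25.
[2] 25 ≡ 5^2 (base 5). Lift 6: 36. −1: 35.

36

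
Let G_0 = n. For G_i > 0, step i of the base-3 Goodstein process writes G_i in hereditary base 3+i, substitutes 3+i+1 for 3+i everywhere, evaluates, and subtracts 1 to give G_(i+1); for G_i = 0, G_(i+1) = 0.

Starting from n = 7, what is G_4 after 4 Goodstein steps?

7 —HB3→ 2·3 + 1 —bump→ 2·4 + 1 = 9 —(−1)→ 8
8 —HB4→ 2·4 —bump→ 2·5 = 10 —(−1)→ 9
9 —HB5→ 5 + 4 —bump→ 6 + 4 = 10 —(−1)→ 9
9 —HB6→ 6 + 3 —bump→ 7 + 3 = 10 —(−1)→ 9
9 —HB7→ 7 + 2 —bump→ 8 + 2 = 10 —(−1)→ 9

9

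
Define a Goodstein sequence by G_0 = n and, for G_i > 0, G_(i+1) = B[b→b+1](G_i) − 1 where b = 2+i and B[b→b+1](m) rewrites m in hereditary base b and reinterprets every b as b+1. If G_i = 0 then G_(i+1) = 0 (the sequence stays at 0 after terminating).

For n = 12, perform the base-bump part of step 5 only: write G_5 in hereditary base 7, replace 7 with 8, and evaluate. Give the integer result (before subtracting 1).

G_0 = 12. HB_2(12) = 2^(2 + 1) + 2^2. Bump = 108. G_1 = 107.
G_1 = 107. HB_3(107) = 3^(3 + 1) + 2·3^2 + 2·3 + 2. Bump = 1066. G_2 = 1065.
G_2 = 1065. HB_4(1065) = 4^(4 + 1) + 2·4^2 + 2·4 + 1. Bump = 15686. G_3 = 15685.
G_3 = 15685. HB_5(15685) = 5^(5 + 1) + 2·5^2 + 2·5. Bump = 280020. G_4 = 280019.
G_4 = 280019. HB_6(280019) = 6^(6 + 1) + 2·6^2 + 6 + 5. Bump = 5764911. G_5 = 5764910.

134217868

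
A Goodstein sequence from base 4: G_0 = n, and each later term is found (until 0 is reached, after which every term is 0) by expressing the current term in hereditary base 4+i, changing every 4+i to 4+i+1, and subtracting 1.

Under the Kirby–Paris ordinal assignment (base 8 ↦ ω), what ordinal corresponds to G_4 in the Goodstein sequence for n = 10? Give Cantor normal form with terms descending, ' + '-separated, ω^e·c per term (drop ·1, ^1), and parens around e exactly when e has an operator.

ω + 5

G_0=10  [base 4] 2·4 + 2  →[4↦5]→  2·5 + 2 = 12  −1 ⇒ G_1=11
G_1=11  [base 5] 2·5 + 1  →[5↦6]→  2·6 + 1 = 13  −1 ⇒ G_2=12
G_2=12  [base 6] 2·6  →[6↦7]→  2·7 = 14  −1 ⇒ G_3=13
G_3=13  [base 7] 7 + 6  →[7↦8]→  8 + 6 = 14  −1 ⇒ G_4=13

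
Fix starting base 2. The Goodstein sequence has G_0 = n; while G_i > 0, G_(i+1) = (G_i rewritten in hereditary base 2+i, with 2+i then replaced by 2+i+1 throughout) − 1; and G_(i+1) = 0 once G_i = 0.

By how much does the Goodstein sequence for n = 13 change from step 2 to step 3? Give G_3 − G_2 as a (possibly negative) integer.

13 —HB2→ 2^(2 + 1) + 2^2 + 1 —bump→ 3^(3 + 1) + 3^3 + 1 = 109 —(−1)→ 108
108 —HB3→ 3^(3 + 1) + 3^3 —bump→ 4^(4 + 1) + 4^4 = 1280 —(−1)→ 1279
1279 —HB4→ 4^(4 + 1) + 3·4^3 + 3·4^2 + 3·4 + 3 —bump→ 5^(5 + 1) + 3·5^3 + 3·5^2 + 3·5 + 3 = 16093 —(−1)→ 16092

14813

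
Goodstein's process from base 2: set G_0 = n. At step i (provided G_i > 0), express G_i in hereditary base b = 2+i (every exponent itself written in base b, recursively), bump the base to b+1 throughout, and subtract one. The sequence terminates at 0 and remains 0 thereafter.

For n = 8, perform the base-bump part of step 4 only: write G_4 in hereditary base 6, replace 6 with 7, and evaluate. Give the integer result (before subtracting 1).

G_0 = 8. HB_2(8) = 2^(2 + 1). Bump = 81. G_1 = 80.
G_1 = 80. HB_3(80) = 2·3^3 + 2·3^2 + 2·3 + 2. Bump = 554. G_2 = 553.
G_2 = 553. HB_4(553) = 2·4^4 + 2·4^2 + 2·4 + 1. Bump = 6311. G_3 = 6310.
G_3 = 6310. HB_5(6310) = 2·5^5 + 2·5^2 + 2·5. Bump = 93396. G_4 = 93395.
G_4 = 93395. HB_6(93395) = 2·6^6 + 2·6^2 + 6 + 5. Bump = 1647196. G_5 = 1647195.

1647196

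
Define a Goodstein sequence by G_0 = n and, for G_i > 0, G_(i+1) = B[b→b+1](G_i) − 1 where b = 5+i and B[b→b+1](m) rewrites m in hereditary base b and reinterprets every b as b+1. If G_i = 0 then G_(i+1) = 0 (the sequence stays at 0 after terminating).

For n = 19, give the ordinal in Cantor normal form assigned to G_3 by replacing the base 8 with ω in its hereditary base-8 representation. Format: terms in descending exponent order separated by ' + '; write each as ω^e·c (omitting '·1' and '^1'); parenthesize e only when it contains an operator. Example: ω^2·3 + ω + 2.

ω·3 + 1

19 —HB5→ 3·5 + 4 —bump→ 3·6 + 4 = 22 —(−1)→ 21
21 —HB6→ 3·6 + 3 —bump→ 3·7 + 3 = 24 —(−1)→ 23
23 —HB7→ 3·7 + 2 —bump→ 3·8 + 2 = 26 —(−1)→ 25
25 —HB8→ 3·8 + 1 —bump→ 3·9 + 1 = 28 —(−1)→ 27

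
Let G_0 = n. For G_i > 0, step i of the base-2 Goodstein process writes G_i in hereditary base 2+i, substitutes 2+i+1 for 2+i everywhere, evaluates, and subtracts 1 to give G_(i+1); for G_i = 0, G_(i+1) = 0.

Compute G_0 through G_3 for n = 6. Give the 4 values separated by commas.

(0) 6|_2 = 2^2 + 2 ↦ 3^3 + 3|_3 = 30 ⇒ 29
(1) 29|_3 = 3^3 + 2 ↦ 4^4 + 2|_4 = 258 ⇒ 257
(2) 257|_4 = 4^4 + 1 ↦ 5^5 + 1|_5 = 3126 ⇒ 3125

6, 29, 257, 3125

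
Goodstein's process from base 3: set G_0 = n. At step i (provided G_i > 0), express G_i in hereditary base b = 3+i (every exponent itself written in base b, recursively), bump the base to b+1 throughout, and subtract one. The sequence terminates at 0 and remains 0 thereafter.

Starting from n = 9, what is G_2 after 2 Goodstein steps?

G_0=9  [base 3] 3^2  →[3↦4]→  4^2 = 16  −1 ⇒ G_1=15
G_1=15  [base 4] 3·4 + 3  →[4↦5]→  3·5 + 3 = 18  −1 ⇒ G_2=17
G_2=17  [base 5] 3·5 + 2  →[5↦6]→  3·6 + 2 = 20  −1 ⇒ G_3=19

17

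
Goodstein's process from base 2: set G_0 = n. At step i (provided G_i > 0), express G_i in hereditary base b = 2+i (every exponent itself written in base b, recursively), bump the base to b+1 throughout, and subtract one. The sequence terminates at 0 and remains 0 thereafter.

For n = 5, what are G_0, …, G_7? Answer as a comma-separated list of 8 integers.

i=0: 5 = 2^2 + 1 (b=2); 2→3: 3^3 + 1 = 28; 28−1 = 27
i=1: 27 = 3^3 (b=3); 3→4: 4^4 = 256; 256−1 = 255
i=2: 255 = 3·4^3 + 3·4^2 + 3·4 + 3 (b=4); 4→5: 3·5^3 + 3·5^2 + 3·5 + 3 = 468; 468−1 = 467
i=3: 467 = 3·5^3 + 3·5^2 + 3·5 + 2 (b=5); 5→6: 3·6^3 + 3·6^2 + 3·6 + 2 = 776; 776−1 = 775
i=4: 775 = 3·6^3 + 3·6^2 + 3·6 + 1 (b=6); 6→7: 3·7^3 + 3·7^2 + 3·7 + 1 = 1198; 1198−1 = 1197
i=5: 1197 = 3·7^3 + 3·7^2 + 3·7 (b=7); 7→8: 3·8^3 + 3·8^2 + 3·8 = 1752; 1752−1 = 1751
i=6: 1751 = 3·8^3 + 3·8^2 + 2·8 + 7 (b=8); 8→9: 3·9^3 + 3·9^2 + 2·9 + 7 = 2455; 2455−1 = 2454

5, 27, 255, 467, 775, 1197, 1751, 2454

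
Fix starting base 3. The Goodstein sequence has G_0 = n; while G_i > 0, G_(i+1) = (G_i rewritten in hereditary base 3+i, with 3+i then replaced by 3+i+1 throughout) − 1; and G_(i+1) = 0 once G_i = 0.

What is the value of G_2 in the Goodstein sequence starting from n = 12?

27

G_0=12  [base 3] 3^2 + 3  →[3↦4]→  4^2 + 4 = 20  −1 ⇒ G_1=19
G_1=19  [base 4] 4^2 + 3  →[4↦5]→  5^2 + 3 = 28  −1 ⇒ G_2=27
G_2=27  [base 5] 5^2 + 2  →[5↦6]→  6^2 + 2 = 38  −1 ⇒ G_3=37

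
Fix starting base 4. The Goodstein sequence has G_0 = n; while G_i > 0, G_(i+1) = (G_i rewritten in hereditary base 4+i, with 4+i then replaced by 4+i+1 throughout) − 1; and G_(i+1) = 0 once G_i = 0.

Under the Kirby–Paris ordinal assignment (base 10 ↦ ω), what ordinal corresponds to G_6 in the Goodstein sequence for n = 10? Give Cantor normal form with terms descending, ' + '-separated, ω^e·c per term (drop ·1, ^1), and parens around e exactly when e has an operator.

base 4: 10 = 2·4 + 2; at 5: 2·5 + 2 = 12; next = 11
base 5: 11 = 2·5 + 1; at 6: 2·6 + 1 = 13; next = 12
base 6: 12 = 2·6; at 7: 2·7 = 14; next = 13
base 7: 13 = 7 + 6; at 8: 8 + 6 = 14; next = 13
base 8: 13 = 8 + 5; at 9: 9 + 5 = 14; next = 13
base 9: 13 = 9 + 4; at 10: 10 + 4 = 14; next = 13
base 10: 13 = 10 + 3; at 11: 11 + 3 = 14; next = 13

ω + 3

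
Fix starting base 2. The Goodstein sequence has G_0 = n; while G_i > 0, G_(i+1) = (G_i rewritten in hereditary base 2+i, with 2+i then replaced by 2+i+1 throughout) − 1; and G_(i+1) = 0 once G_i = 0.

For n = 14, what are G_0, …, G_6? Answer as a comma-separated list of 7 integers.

14, 110, 1281, 18750, 326591, 5862840, 134404971

14 —HB2→ 2^(2 + 1) + 2^2 + 2 —bump→ 3^(3 + 1) + 3^3 + 3 = 111 —(−1)→ 110
110 —HB3→ 3^(3 + 1) + 3^3 + 2 —bump→ 4^(4 + 1) + 4^4 + 2 = 1282 —(−1)→ 1281
1281 —HB4→ 4^(4 + 1) + 4^4 + 1 —bump→ 5^(5 + 1) + 5^5 + 1 = 18751 —(−1)→ 18750
18750 —HB5→ 5^(5 + 1) + 5^5 —bump→ 6^(6 + 1) + 6^6 = 326592 —(−1)→ 326591
326591 —HB6→ 6^(6 + 1) + 5·6^5 + 5·6^4 + 5·6^3 + 5·6^2 + 5·6 + 5 —bump→ 7^(7 + 1) + 5·7^5 + 5·7^4 + 5·7^3 + 5·7^2 + 5·7 + 5 = 5862841 —(−1)→ 5862840
5862840 —HB7→ 7^(7 + 1) + 5·7^5 + 5·7^4 + 5·7^3 + 5·7^2 + 5·7 + 4 —bump→ 8^(8 + 1) + 5·8^5 + 5·8^4 + 5·8^3 + 5·8^2 + 5·8 + 4 = 134404972 —(−1)→ 134404971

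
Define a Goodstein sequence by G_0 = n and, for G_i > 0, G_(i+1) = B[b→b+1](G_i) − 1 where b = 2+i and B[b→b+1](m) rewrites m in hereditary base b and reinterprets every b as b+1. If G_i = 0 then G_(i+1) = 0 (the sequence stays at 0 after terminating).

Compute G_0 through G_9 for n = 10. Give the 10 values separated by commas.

[0] 10 ≡ 2^(2 + 1) + 2 (base 2). Lift 3: 84. −1: 83.
[1] 83 ≡ 3^(3 + 1) + 2 (base 3). Lift 4: 1026. −1: 1025.
[2] 1025 ≡ 4^(4 + 1) + 1 (base 4). Lift 5: 15626. −1: 15625.
[3] 15625 ≡ 5^(5 + 1) (base 5). Lift 6: 279936. −1: 279935.
[4] 279935 ≡ 5·6^6 + 5·6^5 + 5·6^4 + 5·6^3 + 5·6^2 + 5·6 + 5 (base 6). Lift 7: 4215755. −1: 4215754.
[5] 4215754 ≡ 5·7^7 + 5·7^5 + 5·7^4 + 5·7^3 + 5·7^2 + 5·7 + 4 (base 7). Lift 8: 84073324. −1: 84073323.
[6] 84073323 ≡ 5·8^8 + 5·8^5 + 5·8^4 + 5·8^3 + 5·8^2 + 5·8 + 3 (base 8). Lift 9: 1937434593. −1: 1937434592.
[7] 1937434592 ≡ 5·9^9 + 5·9^5 + 5·9^4 + 5·9^3 + 5·9^2 + 5·9 + 2 (base 9). Lift 10: 50000555552. −1: 50000555551.
[8] 50000555551 ≡ 5·10^10 + 5·10^5 + 5·10^4 + 5·10^3 + 5·10^2 + 5·10 + 1 (base 10). Lift 11: 1426559238831. −1: 1426559238830.

10, 83, 1025, 15625, 279935, 4215754, 84073323, 1937434592, 50000555551, 1426559238830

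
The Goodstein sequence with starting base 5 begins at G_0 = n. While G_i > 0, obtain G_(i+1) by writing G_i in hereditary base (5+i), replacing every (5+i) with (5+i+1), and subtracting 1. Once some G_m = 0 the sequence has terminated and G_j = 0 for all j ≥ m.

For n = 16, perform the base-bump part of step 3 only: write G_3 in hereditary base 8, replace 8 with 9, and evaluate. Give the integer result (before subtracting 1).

(0) 16|_5 = 3·5 + 1 ↦ 3·6 + 1|_6 = 19 ⇒ 18
(1) 18|_6 = 3·6 ↦ 3·7|_7 = 21 ⇒ 20
(2) 20|_7 = 2·7 + 6 ↦ 2·8 + 6|_8 = 22 ⇒ 21

23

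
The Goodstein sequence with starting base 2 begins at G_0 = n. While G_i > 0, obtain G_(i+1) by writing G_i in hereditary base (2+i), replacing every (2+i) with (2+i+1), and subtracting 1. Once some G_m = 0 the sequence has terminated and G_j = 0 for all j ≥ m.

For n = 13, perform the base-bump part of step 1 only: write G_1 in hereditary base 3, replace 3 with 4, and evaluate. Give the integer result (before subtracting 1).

step 0: 13 = 2^(2 + 1) + 2^2 + 1; sub 3 for 2: 3^(3 + 1) + 3^3 + 1; = 109; G_1 = 109−1 = 108
step 1: 108 = 3^(3 + 1) + 3^3; sub 4 for 3: 4^(4 + 1) + 4^4; = 1280; G_2 = 1280−1 = 1279

1280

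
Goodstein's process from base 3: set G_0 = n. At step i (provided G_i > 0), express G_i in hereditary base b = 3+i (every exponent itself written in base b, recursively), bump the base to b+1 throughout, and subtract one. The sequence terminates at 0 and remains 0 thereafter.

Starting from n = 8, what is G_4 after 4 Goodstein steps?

step 0: 8 = 2·3 + 2; sub 4 for 3: 2·4 + 2; = 10; G_1 = 10−1 = 9
step 1: 9 = 2·4 + 1; sub 5 for 4: 2·5 + 1; = 11; G_2 = 11−1 = 10
step 2: 10 = 2·5; sub 6 for 5: 2·6; = 12; G_3 = 12−1 = 11
step 3: 11 = 6 + 5; sub 7 for 6: 7 + 5; = 12; G_4 = 12−1 = 11

11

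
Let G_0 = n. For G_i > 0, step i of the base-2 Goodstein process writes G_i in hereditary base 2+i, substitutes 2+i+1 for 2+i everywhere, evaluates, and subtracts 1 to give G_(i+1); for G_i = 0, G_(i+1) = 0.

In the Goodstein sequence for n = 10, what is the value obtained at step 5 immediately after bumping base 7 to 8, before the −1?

(0) 10|_2 = 2^(2 + 1) + 2 ↦ 3^(3 + 1) + 3|_3 = 84 ⇒ 83
(1) 83|_3 = 3^(3 + 1) + 2 ↦ 4^(4 + 1) + 2|_4 = 1026 ⇒ 1025
(2) 1025|_4 = 4^(4 + 1) + 1 ↦ 5^(5 + 1) + 1|_5 = 15626 ⇒ 15625
(3) 15625|_5 = 5^(5 + 1) ↦ 6^(6 + 1)|_6 = 279936 ⇒ 279935
(4) 279935|_6 = 5·6^6 + 5·6^5 + 5·6^4 + 5·6^3 + 5·6^2 + 5·6 + 5 ↦ 5·7^7 + 5·7^5 + 5·7^4 + 5·7^3 + 5·7^2 + 5·7 + 5|_7 = 4215755 ⇒ 4215754
(5) 4215754|_7 = 5·7^7 + 5·7^5 + 5·7^4 + 5·7^3 + 5·7^2 + 5·7 + 4 ↦ 5·8^8 + 5·8^5 + 5·8^4 + 5·8^3 + 5·8^2 + 5·8 + 4|_8 = 84073324 ⇒ 84073323

84073324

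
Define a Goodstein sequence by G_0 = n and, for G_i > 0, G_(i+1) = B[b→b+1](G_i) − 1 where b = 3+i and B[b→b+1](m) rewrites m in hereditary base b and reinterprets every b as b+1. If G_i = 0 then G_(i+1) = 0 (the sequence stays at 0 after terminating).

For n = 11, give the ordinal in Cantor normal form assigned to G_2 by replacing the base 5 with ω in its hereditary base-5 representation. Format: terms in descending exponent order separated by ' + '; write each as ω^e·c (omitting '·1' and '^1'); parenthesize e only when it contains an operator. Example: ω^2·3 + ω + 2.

ω^2

step 0: 11 = 3^2 + 2; sub 4 for 3: 4^2 + 2; = 18; G_1 = 18−1 = 17
step 1: 17 = 4^2 + 1; sub 5 for 4: 5^2 + 1; = 26; G_2 = 26−1 = 25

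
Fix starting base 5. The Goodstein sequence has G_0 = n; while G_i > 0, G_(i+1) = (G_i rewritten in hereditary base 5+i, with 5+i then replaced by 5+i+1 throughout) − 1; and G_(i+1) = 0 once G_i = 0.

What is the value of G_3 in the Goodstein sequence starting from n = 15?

15 —HB5→ 3·5 —bump→ 3·6 = 18 —(−1)→ 17
17 —HB6→ 2·6 + 5 —bump→ 2·7 + 5 = 19 —(−1)→ 18
18 —HB7→ 2·7 + 4 —bump→ 2·8 + 4 = 20 —(−1)→ 19
19 —HB8→ 2·8 + 3 —bump→ 2·9 + 3 = 21 —(−1)→ 20

19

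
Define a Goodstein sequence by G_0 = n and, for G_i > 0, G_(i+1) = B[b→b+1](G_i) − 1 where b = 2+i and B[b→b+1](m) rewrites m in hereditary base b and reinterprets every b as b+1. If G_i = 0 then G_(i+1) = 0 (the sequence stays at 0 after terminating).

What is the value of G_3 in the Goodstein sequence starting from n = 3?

3 —HB2→ 2 + 1 —bump→ 3 + 1 = 4 —(−1)→ 3
3 —HB3→ 3 —bump→ 4 = 4 —(−1)→ 3
3 —HB4→ 3 —bump→ 3 = 3 —(−1)→ 2
2 —HB5→ 2 —bump→ 2 = 2 —(−1)→ 1

2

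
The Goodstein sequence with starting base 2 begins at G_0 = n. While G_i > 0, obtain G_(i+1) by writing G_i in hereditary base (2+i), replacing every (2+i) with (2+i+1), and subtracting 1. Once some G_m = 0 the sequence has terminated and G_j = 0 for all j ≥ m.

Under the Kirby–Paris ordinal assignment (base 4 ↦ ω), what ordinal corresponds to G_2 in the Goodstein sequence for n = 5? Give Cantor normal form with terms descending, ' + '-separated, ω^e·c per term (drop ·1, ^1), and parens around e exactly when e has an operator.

(0) 5|_2 = 2^2 + 1 ↦ 3^3 + 1|_3 = 28 ⇒ 27
(1) 27|_3 = 3^3 ↦ 4^4|_4 = 256 ⇒ 255

ω^3·3 + ω^2·3 + ω·3 + 3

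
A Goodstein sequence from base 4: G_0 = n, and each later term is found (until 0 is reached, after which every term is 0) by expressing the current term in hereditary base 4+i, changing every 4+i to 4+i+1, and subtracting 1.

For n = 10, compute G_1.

11

[0] 10 ≡ 2·4 + 2 (base 4). Lift 5: 12. −1: 11.
[1] 11 ≡ 2·5 + 1 (base 5). Lift 6: 13. −1: 12.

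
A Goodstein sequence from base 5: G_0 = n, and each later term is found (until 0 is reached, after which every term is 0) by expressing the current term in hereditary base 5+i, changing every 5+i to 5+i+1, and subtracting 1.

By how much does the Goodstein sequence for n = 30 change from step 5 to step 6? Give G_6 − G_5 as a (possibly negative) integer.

30 —HB5→ 5^2 + 5 —bump→ 6^2 + 6 = 42 —(−1)→ 41
41 —HB6→ 6^2 + 5 —bump→ 7^2 + 5 = 54 —(−1)→ 53
53 —HB7→ 7^2 + 4 —bump→ 8^2 + 4 = 68 —(−1)→ 67
67 —HB8→ 8^2 + 3 —bump→ 9^2 + 3 = 84 —(−1)→ 83
83 —HB9→ 9^2 + 2 —bump→ 10^2 + 2 = 102 —(−1)→ 101
101 —HB10→ 10^2 + 1 —bump→ 11^2 + 1 = 122 —(−1)→ 121

20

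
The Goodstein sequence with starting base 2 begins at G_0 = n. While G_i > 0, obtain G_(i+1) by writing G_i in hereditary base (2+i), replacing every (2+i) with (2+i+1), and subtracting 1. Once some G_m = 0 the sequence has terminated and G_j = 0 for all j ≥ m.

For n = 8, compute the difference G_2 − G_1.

G_0=8  [base 2] 2^(2 + 1)  →[2↦3]→  3^(3 + 1) = 81  −1 ⇒ G_1=80
G_1=80  [base 3] 2·3^3 + 2·3^2 + 2·3 + 2  →[3↦4]→  2·4^4 + 2·4^2 + 2·4 + 2 = 554  −1 ⇒ G_2=553

473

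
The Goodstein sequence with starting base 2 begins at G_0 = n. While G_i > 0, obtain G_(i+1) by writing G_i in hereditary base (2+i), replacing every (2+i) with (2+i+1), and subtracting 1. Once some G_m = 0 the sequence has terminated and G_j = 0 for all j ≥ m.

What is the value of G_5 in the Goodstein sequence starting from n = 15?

G_0=15  [base 2] 2^(2 + 1) + 2^2 + 2 + 1  →[2↦3]→  3^(3 + 1) + 3^3 + 3 + 1 = 112  −1 ⇒ G_1=111
G_1=111  [base 3] 3^(3 + 1) + 3^3 + 3  →[3↦4]→  4^(4 + 1) + 4^4 + 4 = 1284  −1 ⇒ G_2=1283
G_2=1283  [base 4] 4^(4 + 1) + 4^4 + 3  →[4↦5]→  5^(5 + 1) + 5^5 + 3 = 18753  −1 ⇒ G_3=18752
G_3=18752  [base 5] 5^(5 + 1) + 5^5 + 2  →[5↦6]→  6^(6 + 1) + 6^6 + 2 = 326594  −1 ⇒ G_4=326593
G_4=326593  [base 6] 6^(6 + 1) + 6^6 + 1  →[6↦7]→  7^(7 + 1) + 7^7 + 1 = 6588345  −1 ⇒ G_5=6588344
G_5=6588344  [base 7] 7^(7 + 1) + 7^7  →[7↦8]→  8^(8 + 1) + 8^8 = 150994944  −1 ⇒ G_6=150994943

6588344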